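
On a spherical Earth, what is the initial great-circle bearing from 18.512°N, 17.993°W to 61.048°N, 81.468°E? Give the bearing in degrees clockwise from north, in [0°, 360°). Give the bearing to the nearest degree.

29°

Δλ = 81.468 − -17.993 = 99.461°.
θ = atan2( sin Δλ · cos φ₂ , cos φ₁ · sin φ₂ − sin φ₁ · cos φ₂ · cos Δλ )
  = atan2(0.47749, 0.85501) = 29.182° → normalised to [0°, 360°): 29.182°.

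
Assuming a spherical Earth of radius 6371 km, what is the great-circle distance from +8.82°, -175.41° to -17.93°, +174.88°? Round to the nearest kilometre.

3160 km

Δλ = 174.88 − -175.41 = 350.29°; wrapped into (−180°, 180°]: -9.71°.
Δφ = -17.93 − 8.82 = -26.75°.
a = sin²(Δφ/2) + cos φ₁ · cos φ₂ · sin²(Δλ/2) = 0.060245.
c = 2·atan2(√a, √(1−a)) = 0.49596 rad → d = 6371·c ≈ 3159.79 km.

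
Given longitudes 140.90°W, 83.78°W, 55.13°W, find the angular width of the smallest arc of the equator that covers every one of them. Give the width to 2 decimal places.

Sort the longitudes: -140.90°, -83.78°, -55.13°.
Eastward gaps between consecutive values (wrapping around): 57.12°, 28.65°, 274.23°.
Largest gap = 274.23° ⇒ minimal covering band is its complement: 360° − 274.23° = 85.77°.
Band runs from -140.90° eastward to -55.13°.

85.77°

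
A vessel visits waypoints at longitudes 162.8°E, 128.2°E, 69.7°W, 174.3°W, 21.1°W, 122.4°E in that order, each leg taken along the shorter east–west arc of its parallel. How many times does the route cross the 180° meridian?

Leg 1: +162.8° → +128.2°, shortest Δλ = -34.6° (west) — does not cross 180°.
Leg 2: +128.2° → -69.7°, shortest Δλ = 162.1° (east) — crosses 180°.
Leg 3: -69.7° → -174.3°, shortest Δλ = -104.6° (west) — does not cross 180°.
Leg 4: -174.3° → -21.1°, shortest Δλ = 153.2° (east) — does not cross 180°.
Leg 5: -21.1° → +122.4°, shortest Δλ = 143.5° (east) — does not cross 180°.
Total crossings: 1.

1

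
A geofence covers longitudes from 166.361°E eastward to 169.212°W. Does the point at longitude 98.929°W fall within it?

Band width going east from +166.361° to -169.212°: ((-169.212 − 166.361) mod 360) = 24.427°.
Offset of -98.929° east of the west edge: ((-98.929 − 166.361) mod 360) = 94.710°.
94.710° > 24.427° ⇒ outside.

No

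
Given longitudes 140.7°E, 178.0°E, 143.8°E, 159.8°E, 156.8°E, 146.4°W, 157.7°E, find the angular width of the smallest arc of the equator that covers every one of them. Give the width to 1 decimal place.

72.9°

Sort the longitudes: -146.4°, +140.7°, +143.8°, +156.8°, +157.7°, +159.8°, +178.0°.
Eastward gaps between consecutive values (wrapping around): 287.1°, 3.1°, 13.0°, 0.9°, 2.1°, 18.2°, 35.6°.
Largest gap = 287.1° ⇒ minimal covering band is its complement: 360° − 287.1° = 72.9°.
Band runs from +140.7° eastward to -146.4°, crossing the antimeridian.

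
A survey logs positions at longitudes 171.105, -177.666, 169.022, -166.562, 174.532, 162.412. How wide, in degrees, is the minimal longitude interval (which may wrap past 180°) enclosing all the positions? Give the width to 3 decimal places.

Sort the longitudes: -177.666°, -166.562°, +162.412°, +169.022°, +171.105°, +174.532°.
Eastward gaps between consecutive values (wrapping around): 11.104°, 328.974°, 6.610°, 2.083°, 3.427°, 7.802°.
Largest gap = 328.974° ⇒ minimal covering band is its complement: 360° − 328.974° = 31.026°.
Band runs from +162.412° eastward to -166.562°, crossing the antimeridian.

31.026°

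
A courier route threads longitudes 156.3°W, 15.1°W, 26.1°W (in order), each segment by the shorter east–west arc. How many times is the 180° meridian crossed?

Leg 1: -156.3° → -15.1°, shortest Δλ = 141.2° (east) — does not cross 180°.
Leg 2: -15.1° → -26.1°, shortest Δλ = -11.0° (west) — does not cross 180°.
Total crossings: 0.

0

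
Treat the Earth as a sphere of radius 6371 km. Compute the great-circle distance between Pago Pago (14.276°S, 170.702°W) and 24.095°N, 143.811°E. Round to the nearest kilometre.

6527 km

Δλ = 143.811 − -170.702 = 314.513°; wrapped into (−180°, 180°]: -45.487°.
Δφ = 24.095 − -14.276 = 38.371°.
a = sin²(Δφ/2) + cos φ₁ · cos φ₂ · sin²(Δλ/2) = 0.240224.
c = 2·atan2(√a, √(1−a)) = 1.02447 rad → d = 6371·c ≈ 6526.90 km.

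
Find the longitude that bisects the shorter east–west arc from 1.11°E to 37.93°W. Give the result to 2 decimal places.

Signed shortest Δλ from +1.11° to -37.93° is -39.04°.
Midpoint longitude = +1.11° + (-39.04°)/2 = +1.11° − 19.52° = -18.41°.

18.41°W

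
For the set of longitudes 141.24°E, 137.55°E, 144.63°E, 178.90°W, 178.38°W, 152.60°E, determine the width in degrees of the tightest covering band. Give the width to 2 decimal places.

44.07°

Sort the longitudes: -178.90°, -178.38°, +137.55°, +141.24°, +144.63°, +152.60°.
Eastward gaps between consecutive values (wrapping around): 0.52°, 315.93°, 3.69°, 3.39°, 7.97°, 28.50°.
Largest gap = 315.93° ⇒ minimal covering band is its complement: 360° − 315.93° = 44.07°.
Band runs from +137.55° eastward to -178.38°, crossing the antimeridian.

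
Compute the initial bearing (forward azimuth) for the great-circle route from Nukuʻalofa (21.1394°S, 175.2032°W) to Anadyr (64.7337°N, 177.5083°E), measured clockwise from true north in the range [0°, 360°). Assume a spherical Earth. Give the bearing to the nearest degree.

Δλ = 177.5083 − -175.2032 = 352.7115°; wrapped into (−180°, 180°]: -7.2885°.
θ = atan2( sin Δλ · cos φ₂ , cos φ₁ · sin φ₂ − sin φ₁ · cos φ₂ · cos Δλ )
  = atan2(-0.05415, 0.99616) = -3.111° → normalised to [0°, 360°): 356.889°.

357°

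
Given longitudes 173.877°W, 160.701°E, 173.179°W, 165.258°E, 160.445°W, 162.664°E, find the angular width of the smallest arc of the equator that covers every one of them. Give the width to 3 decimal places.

38.854°

Sort the longitudes: -173.877°, -173.179°, -160.445°, +160.701°, +162.664°, +165.258°.
Eastward gaps between consecutive values (wrapping around): 0.698°, 12.734°, 321.146°, 1.963°, 2.594°, 20.865°.
Largest gap = 321.146° ⇒ minimal covering band is its complement: 360° − 321.146° = 38.854°.
Band runs from +160.701° eastward to -160.445°, crossing the antimeridian.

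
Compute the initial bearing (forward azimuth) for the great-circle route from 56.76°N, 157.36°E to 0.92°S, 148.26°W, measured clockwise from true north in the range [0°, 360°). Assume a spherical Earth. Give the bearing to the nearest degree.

Δλ = -148.26 − 157.36 = -305.62°; wrapped into (−180°, 180°]: 54.38°.
θ = atan2( sin Δλ · cos φ₂ , cos φ₁ · sin φ₂ − sin φ₁ · cos φ₂ · cos Δλ )
  = atan2(0.81279, -0.49585) = 121.386° → normalised to [0°, 360°): 121.386°.

121°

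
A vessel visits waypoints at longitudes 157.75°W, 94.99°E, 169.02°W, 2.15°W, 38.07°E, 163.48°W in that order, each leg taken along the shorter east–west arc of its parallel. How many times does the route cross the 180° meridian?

3

Leg 1: -157.75° → +94.99°, shortest Δλ = -107.26° (west) — crosses 180°.
Leg 2: +94.99° → -169.02°, shortest Δλ = 95.99° (east) — crosses 180°.
Leg 3: -169.02° → -2.15°, shortest Δλ = 166.87° (east) — does not cross 180°.
Leg 4: -2.15° → +38.07°, shortest Δλ = 40.22° (east) — does not cross 180°.
Leg 5: +38.07° → -163.48°, shortest Δλ = 158.45° (east) — crosses 180°.
Total crossings: 3.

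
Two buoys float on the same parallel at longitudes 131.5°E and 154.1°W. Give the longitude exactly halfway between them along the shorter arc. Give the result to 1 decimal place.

168.7°E

Signed shortest Δλ from +131.5° to -154.1° is +74.4°.
Midpoint longitude = +131.5° + (+74.4°)/2 = +131.5° + 37.2° = +168.7°.
(The naïve average (+131.5 + -154.1)/2 = -11.3° is on the wrong side of the globe.)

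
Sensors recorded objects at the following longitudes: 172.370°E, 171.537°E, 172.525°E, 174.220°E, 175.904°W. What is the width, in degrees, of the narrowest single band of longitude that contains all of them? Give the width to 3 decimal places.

12.559°

Sort the longitudes: -175.904°, +171.537°, +172.370°, +172.525°, +174.220°.
Eastward gaps between consecutive values (wrapping around): 347.441°, 0.833°, 0.155°, 1.695°, 9.876°.
Largest gap = 347.441° ⇒ minimal covering band is its complement: 360° − 347.441° = 12.559°.
Band runs from +171.537° eastward to -175.904°, crossing the antimeridian.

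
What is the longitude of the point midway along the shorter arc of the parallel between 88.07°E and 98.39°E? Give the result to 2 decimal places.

93.23°E

Signed shortest Δλ from +88.07° to +98.39° is +10.32°.
Midpoint longitude = +88.07° + (+10.32°)/2 = +88.07° + 5.16° = +93.23°.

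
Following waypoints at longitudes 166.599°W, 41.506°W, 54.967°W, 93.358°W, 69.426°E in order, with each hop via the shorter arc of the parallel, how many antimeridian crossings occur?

0

Leg 1: -166.599° → -41.506°, shortest Δλ = 125.093° (east) — does not cross 180°.
Leg 2: -41.506° → -54.967°, shortest Δλ = -13.461° (west) — does not cross 180°.
Leg 3: -54.967° → -93.358°, shortest Δλ = -38.391° (west) — does not cross 180°.
Leg 4: -93.358° → +69.426°, shortest Δλ = 162.784° (east) — does not cross 180°.
Total crossings: 0.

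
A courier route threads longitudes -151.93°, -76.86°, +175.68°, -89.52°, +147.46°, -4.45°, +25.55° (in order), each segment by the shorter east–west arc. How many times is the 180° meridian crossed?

Leg 1: -151.93° → -76.86°, shortest Δλ = 75.07° (east) — does not cross 180°.
Leg 2: -76.86° → +175.68°, shortest Δλ = -107.46° (west) — crosses 180°.
Leg 3: +175.68° → -89.52°, shortest Δλ = 94.8° (east) — crosses 180°.
Leg 4: -89.52° → +147.46°, shortest Δλ = -123.02° (west) — crosses 180°.
Leg 5: +147.46° → -4.45°, shortest Δλ = -151.91° (west) — does not cross 180°.
Leg 6: -4.45° → +25.55°, shortest Δλ = 30.0° (east) — does not cross 180°.
Total crossings: 3.

3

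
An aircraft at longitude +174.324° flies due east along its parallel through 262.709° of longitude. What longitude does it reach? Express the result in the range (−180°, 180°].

+77.033°

Start at +174.324°; shift +262.709° → +437.033°.
+437.033° lies outside (−180°, 180°]; subtract 360° → +77.033°.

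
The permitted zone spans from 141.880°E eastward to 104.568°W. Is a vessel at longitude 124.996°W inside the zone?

Band width going east from +141.880° to -104.568°: ((-104.568 − 141.880) mod 360) = 113.552°.
Offset of -124.996° east of the west edge: ((-124.996 − 141.880) mod 360) = 93.124°.
93.124° ≤ 113.552° ⇒ inside.

Yes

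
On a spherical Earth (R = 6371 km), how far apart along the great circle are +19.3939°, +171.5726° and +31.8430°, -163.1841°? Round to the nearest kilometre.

Δλ = -163.1841 − 171.5726 = -334.7567°; wrapped into (−180°, 180°]: 25.2433°.
Δφ = 31.8430 − 19.3939 = 12.4491°.
a = sin²(Δφ/2) + cos φ₁ · cos φ₂ · sin²(Δλ/2) = 0.050016.
c = 2·atan2(√a, √(1−a)) = 0.45110 rad → d = 6371·c ≈ 2873.96 km.

2874 km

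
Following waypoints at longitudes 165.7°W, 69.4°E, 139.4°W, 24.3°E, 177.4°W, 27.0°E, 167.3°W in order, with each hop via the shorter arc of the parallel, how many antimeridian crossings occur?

Leg 1: -165.7° → +69.4°, shortest Δλ = -124.9° (west) — crosses 180°.
Leg 2: +69.4° → -139.4°, shortest Δλ = 151.2° (east) — crosses 180°.
Leg 3: -139.4° → +24.3°, shortest Δλ = 163.7° (east) — does not cross 180°.
Leg 4: +24.3° → -177.4°, shortest Δλ = 158.3° (east) — crosses 180°.
Leg 5: -177.4° → +27.0°, shortest Δλ = -155.6° (west) — crosses 180°.
Leg 6: +27.0° → -167.3°, shortest Δλ = 165.7° (east) — crosses 180°.
Total crossings: 5.

5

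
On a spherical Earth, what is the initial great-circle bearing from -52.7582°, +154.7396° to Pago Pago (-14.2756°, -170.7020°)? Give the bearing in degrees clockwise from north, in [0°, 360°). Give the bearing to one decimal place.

48.5°

Δλ = -170.7020 − 154.7396 = -325.4416°; wrapped into (−180°, 180°]: 34.5584°.
θ = atan2( sin Δλ · cos φ₂ , cos φ₁ · sin φ₂ − sin φ₁ · cos φ₂ · cos Δλ )
  = atan2(0.54973, 0.48614) = 48.513° → normalised to [0°, 360°): 48.513°.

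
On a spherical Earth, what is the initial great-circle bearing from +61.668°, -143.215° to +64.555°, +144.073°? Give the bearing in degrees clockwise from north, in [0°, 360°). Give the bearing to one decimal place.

307.6°

Δλ = 144.073 − -143.215 = 287.288°; wrapped into (−180°, 180°]: -72.712°.
θ = atan2( sin Δλ · cos φ₂ , cos φ₁ · sin φ₂ − sin φ₁ · cos φ₂ · cos Δλ )
  = atan2(-0.41023, 0.31616) = -52.379° → normalised to [0°, 360°): 307.621°.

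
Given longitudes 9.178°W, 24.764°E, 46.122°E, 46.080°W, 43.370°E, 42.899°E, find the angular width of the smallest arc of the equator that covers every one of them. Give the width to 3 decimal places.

Sort the longitudes: -46.080°, -9.178°, +24.764°, +42.899°, +43.370°, +46.122°.
Eastward gaps between consecutive values (wrapping around): 36.902°, 33.942°, 18.135°, 0.471°, 2.752°, 267.798°.
Largest gap = 267.798° ⇒ minimal covering band is its complement: 360° − 267.798° = 92.202°.
Band runs from -46.080° eastward to +46.122°.

92.202°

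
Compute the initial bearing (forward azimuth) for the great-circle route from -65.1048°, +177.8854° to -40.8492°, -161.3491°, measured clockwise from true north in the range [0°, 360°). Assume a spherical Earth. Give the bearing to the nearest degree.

36°

Δλ = -161.3491 − 177.8854 = -339.2345°; wrapped into (−180°, 180°]: 20.7655°.
θ = atan2( sin Δλ · cos φ₂ , cos φ₁ · sin φ₂ − sin φ₁ · cos φ₂ · cos Δλ )
  = atan2(0.26819, 0.36624) = 36.215° → normalised to [0°, 360°): 36.215°.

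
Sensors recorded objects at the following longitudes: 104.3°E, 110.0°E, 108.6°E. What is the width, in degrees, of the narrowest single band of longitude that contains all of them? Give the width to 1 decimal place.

Sort the longitudes: +104.3°, +108.6°, +110.0°.
Eastward gaps between consecutive values (wrapping around): 4.3°, 1.4°, 354.3°.
Largest gap = 354.3° ⇒ minimal covering band is its complement: 360° − 354.3° = 5.7°.
Band runs from +104.3° eastward to +110.0°.

5.7°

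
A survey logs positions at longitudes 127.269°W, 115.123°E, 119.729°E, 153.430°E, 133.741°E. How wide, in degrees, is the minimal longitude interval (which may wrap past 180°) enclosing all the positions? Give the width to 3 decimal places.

117.608°

Sort the longitudes: -127.269°, +115.123°, +119.729°, +133.741°, +153.430°.
Eastward gaps between consecutive values (wrapping around): 242.392°, 4.606°, 14.012°, 19.689°, 79.301°.
Largest gap = 242.392° ⇒ minimal covering band is its complement: 360° − 242.392° = 117.608°.
Band runs from +115.123° eastward to -127.269°, crossing the antimeridian.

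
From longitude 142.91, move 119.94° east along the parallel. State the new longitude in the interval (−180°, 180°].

-97.15°

Start at +142.91°; shift +119.94° → +262.85°.
+262.85° lies outside (−180°, 180°]; subtract 360° → -97.15°.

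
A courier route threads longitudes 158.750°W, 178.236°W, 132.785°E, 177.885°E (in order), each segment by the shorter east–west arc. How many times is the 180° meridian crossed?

1

Leg 1: -158.750° → -178.236°, shortest Δλ = -19.486° (west) — does not cross 180°.
Leg 2: -178.236° → +132.785°, shortest Δλ = -48.979° (west) — crosses 180°.
Leg 3: +132.785° → +177.885°, shortest Δλ = 45.1° (east) — does not cross 180°.
Total crossings: 1.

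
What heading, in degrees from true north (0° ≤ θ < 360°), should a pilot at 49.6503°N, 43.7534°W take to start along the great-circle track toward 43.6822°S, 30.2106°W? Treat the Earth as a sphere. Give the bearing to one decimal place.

Δλ = -30.2106 − -43.7534 = 13.5428°.
θ = atan2( sin Δλ · cos φ₂ , cos φ₁ · sin φ₂ − sin φ₁ · cos φ₂ · cos Δλ )
  = atan2(0.16935, -0.98298) = 170.225° → normalised to [0°, 360°): 170.225°.

170.2°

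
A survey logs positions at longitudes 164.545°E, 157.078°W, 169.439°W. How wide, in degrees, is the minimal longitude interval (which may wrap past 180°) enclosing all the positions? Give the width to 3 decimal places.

38.377°

Sort the longitudes: -169.439°, -157.078°, +164.545°.
Eastward gaps between consecutive values (wrapping around): 12.361°, 321.623°, 26.016°.
Largest gap = 321.623° ⇒ minimal covering band is its complement: 360° − 321.623° = 38.377°.
Band runs from +164.545° eastward to -157.078°, crossing the antimeridian.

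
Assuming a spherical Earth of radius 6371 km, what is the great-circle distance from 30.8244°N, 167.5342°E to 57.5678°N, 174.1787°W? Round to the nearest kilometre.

3288 km

Δλ = -174.1787 − 167.5342 = -341.7129°; wrapped into (−180°, 180°]: 18.2871°.
Δφ = 57.5678 − 30.8244 = 26.7434°.
a = sin²(Δφ/2) + cos φ₁ · cos φ₂ · sin²(Δλ/2) = 0.065114.
c = 2·atan2(√a, √(1−a)) = 0.51606 rad → d = 6371·c ≈ 3287.80 km.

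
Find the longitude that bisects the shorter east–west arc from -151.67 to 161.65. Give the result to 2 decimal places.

Signed shortest Δλ from -151.67° to +161.65° is -46.68°.
Midpoint longitude = -151.67° + (-46.68°)/2 = -151.67° − 23.34° = -175.01°.
(The naïve average (-151.67 + +161.65)/2 = 4.99° is on the wrong side of the globe.)

-175.01°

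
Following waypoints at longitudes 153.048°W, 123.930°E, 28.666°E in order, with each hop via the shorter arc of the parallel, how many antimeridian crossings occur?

Leg 1: -153.048° → +123.930°, shortest Δλ = -83.022° (west) — crosses 180°.
Leg 2: +123.930° → +28.666°, shortest Δλ = -95.264° (west) — does not cross 180°.
Total crossings: 1.

1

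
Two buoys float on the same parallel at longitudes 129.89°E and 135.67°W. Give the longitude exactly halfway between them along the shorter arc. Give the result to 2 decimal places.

Signed shortest Δλ from +129.89° to -135.67° is +94.44°.
Midpoint longitude = +129.89° + (+94.44°)/2 = +129.89° + 47.22° = +177.11°.
(The naïve average (+129.89 + -135.67)/2 = -2.89° is on the wrong side of the globe.)

177.11°E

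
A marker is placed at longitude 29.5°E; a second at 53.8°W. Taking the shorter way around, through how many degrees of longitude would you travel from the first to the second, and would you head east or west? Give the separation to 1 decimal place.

Raw difference: -53.8 − 29.5 = -83.3°.
Normalise into (−180°, 180°]: -83.3° stays -83.3°.
Negative ⇒ the second point lies to the west; separation 83.3°.

83.3° west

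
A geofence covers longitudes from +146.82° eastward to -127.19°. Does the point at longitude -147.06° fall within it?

Band width going east from +146.82° to -127.19°: ((-127.19 − 146.82) mod 360) = 85.99°.
Offset of -147.06° east of the west edge: ((-147.06 − 146.82) mod 360) = 66.12°.
66.12° ≤ 85.99° ⇒ inside.

Yes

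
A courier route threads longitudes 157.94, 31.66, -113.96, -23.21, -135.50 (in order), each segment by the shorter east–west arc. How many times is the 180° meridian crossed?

0

Leg 1: +157.94° → +31.66°, shortest Δλ = -126.28° (west) — does not cross 180°.
Leg 2: +31.66° → -113.96°, shortest Δλ = -145.62° (west) — does not cross 180°.
Leg 3: -113.96° → -23.21°, shortest Δλ = 90.75° (east) — does not cross 180°.
Leg 4: -23.21° → -135.50°, shortest Δλ = -112.29° (west) — does not cross 180°.
Total crossings: 0.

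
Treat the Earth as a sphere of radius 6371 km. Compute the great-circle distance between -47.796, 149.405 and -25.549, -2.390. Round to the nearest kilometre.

Δλ = -2.390 − 149.405 = -151.795°.
Δφ = -25.549 − -47.796 = 22.247°.
a = sin²(Δφ/2) + cos φ₁ · cos φ₂ · sin²(Δλ/2) = 0.607322.
c = 2·atan2(√a, √(1−a)) = 1.78712 rad → d = 6371·c ≈ 11385.76 km.

11386 km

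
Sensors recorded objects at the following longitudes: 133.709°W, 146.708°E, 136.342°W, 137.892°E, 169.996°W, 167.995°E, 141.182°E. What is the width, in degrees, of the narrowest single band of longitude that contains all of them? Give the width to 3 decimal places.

88.399°

Sort the longitudes: -169.996°, -136.342°, -133.709°, +137.892°, +141.182°, +146.708°, +167.995°.
Eastward gaps between consecutive values (wrapping around): 33.654°, 2.633°, 271.601°, 3.290°, 5.526°, 21.287°, 22.009°.
Largest gap = 271.601° ⇒ minimal covering band is its complement: 360° − 271.601° = 88.399°.
Band runs from +137.892° eastward to -133.709°, crossing the antimeridian.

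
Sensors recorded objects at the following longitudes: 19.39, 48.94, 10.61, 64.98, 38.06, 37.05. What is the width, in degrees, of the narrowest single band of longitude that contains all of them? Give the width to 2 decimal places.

Sort the longitudes: +10.61°, +19.39°, +37.05°, +38.06°, +48.94°, +64.98°.
Eastward gaps between consecutive values (wrapping around): 8.78°, 17.66°, 1.01°, 10.88°, 16.04°, 305.63°.
Largest gap = 305.63° ⇒ minimal covering band is its complement: 360° − 305.63° = 54.37°.
Band runs from +10.61° eastward to +64.98°.

54.37°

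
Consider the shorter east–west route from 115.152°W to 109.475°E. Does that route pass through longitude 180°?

Yes

Naïve |109.475 − -115.152| = 224.627° > 180°, so the shorter arc goes the other way round — across 180°.
Signed shortest Δλ = ((109.475 − -115.152 + 180) mod 360) − 180 = -135.373°.
Going west by 135.373° from -115.152° passes through 180° before reaching +109.475°.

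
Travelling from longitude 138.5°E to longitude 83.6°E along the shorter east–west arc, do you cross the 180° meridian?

No

Signed shortest Δλ = ((83.6 − 138.5 + 180) mod 360) − 180 = -54.9°.
Going west by 54.9° from +138.5° reaches +83.6° without touching 180°.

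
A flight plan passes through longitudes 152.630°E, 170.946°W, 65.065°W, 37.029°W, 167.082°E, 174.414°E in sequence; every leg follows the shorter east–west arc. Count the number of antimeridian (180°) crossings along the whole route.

Leg 1: +152.630° → -170.946°, shortest Δλ = 36.424° (east) — crosses 180°.
Leg 2: -170.946° → -65.065°, shortest Δλ = 105.881° (east) — does not cross 180°.
Leg 3: -65.065° → -37.029°, shortest Δλ = 28.036° (east) — does not cross 180°.
Leg 4: -37.029° → +167.082°, shortest Δλ = -155.889° (west) — crosses 180°.
Leg 5: +167.082° → +174.414°, shortest Δλ = 7.332° (east) — does not cross 180°.
Total crossings: 2.

2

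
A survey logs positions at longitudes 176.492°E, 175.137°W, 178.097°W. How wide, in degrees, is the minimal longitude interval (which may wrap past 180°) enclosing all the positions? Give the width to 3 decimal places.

Sort the longitudes: -178.097°, -175.137°, +176.492°.
Eastward gaps between consecutive values (wrapping around): 2.960°, 351.629°, 5.411°.
Largest gap = 351.629° ⇒ minimal covering band is its complement: 360° − 351.629° = 8.371°.
Band runs from +176.492° eastward to -175.137°, crossing the antimeridian.

8.371°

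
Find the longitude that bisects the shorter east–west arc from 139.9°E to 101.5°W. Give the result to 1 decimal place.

160.8°W

Signed shortest Δλ from +139.9° to -101.5° is +118.6°.
Midpoint longitude = +139.9° + (+118.6°)/2 = +139.9° + 59.3° = +199.2°.
Normalise into (−180°, 180°]: -160.8°.
(The naïve average (+139.9 + -101.5)/2 = 19.2° is on the wrong side of the globe.)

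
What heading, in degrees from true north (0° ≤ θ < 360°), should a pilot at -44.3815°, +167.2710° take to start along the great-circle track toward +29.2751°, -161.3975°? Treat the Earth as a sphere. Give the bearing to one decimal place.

Δλ = -161.3975 − 167.2710 = -328.6685°; wrapped into (−180°, 180°]: 31.3315°.
θ = atan2( sin Δλ · cos φ₂ , cos φ₁ · sin φ₂ − sin φ₁ · cos φ₂ · cos Δλ )
  = atan2(0.45358, 0.87062) = 27.519° → normalised to [0°, 360°): 27.519°.

27.5°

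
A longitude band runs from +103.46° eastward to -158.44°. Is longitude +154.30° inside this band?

Band width going east from +103.46° to -158.44°: ((-158.44 − 103.46) mod 360) = 98.10°.
Offset of +154.30° east of the west edge: ((154.30 − 103.46) mod 360) = 50.84°.
50.84° ≤ 98.10° ⇒ inside.

Yes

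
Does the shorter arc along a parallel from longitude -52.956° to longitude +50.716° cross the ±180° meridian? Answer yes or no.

Signed shortest Δλ = ((50.716 − -52.956 + 180) mod 360) − 180 = 103.672°.
Going east by 103.672° from -52.956° reaches +50.716° without touching 180°.

No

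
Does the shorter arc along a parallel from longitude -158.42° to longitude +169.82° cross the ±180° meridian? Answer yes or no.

Yes

Naïve |169.82 − -158.42| = 328.24° > 180°, so the shorter arc goes the other way round — across 180°.
Signed shortest Δλ = ((169.82 − -158.42 + 180) mod 360) − 180 = -31.76°.
Going west by 31.76° from -158.42° passes through 180° before reaching +169.82°.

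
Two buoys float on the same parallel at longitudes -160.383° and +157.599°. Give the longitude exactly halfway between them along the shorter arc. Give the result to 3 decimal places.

+178.608°

Signed shortest Δλ from -160.383° to +157.599° is -42.018°.
Midpoint longitude = -160.383° + (-42.018°)/2 = -160.383° − 21.009° = -181.392°.
Normalise into (−180°, 180°]: +178.608°.
(The naïve average (-160.383 + +157.599)/2 = -1.392° is on the wrong side of the globe.)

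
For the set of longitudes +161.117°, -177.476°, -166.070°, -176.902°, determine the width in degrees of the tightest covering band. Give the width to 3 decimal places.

Sort the longitudes: -177.476°, -176.902°, -166.070°, +161.117°.
Eastward gaps between consecutive values (wrapping around): 0.574°, 10.832°, 327.187°, 21.407°.
Largest gap = 327.187° ⇒ minimal covering band is its complement: 360° − 327.187° = 32.813°.
Band runs from +161.117° eastward to -166.070°, crossing the antimeridian.

32.813°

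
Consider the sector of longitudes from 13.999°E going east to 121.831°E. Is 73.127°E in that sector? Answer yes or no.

Yes

Band width going east from +13.999° to +121.831°: ((121.831 − 13.999) mod 360) = 107.832°.
Offset of +73.127° east of the west edge: ((73.127 − 13.999) mod 360) = 59.128°.
59.128° ≤ 107.832° ⇒ inside.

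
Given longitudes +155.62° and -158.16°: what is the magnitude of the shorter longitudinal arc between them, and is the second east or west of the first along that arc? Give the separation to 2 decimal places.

46.22° east

Raw difference: -158.16 − 155.62 = -313.78°.
Normalise into (−180°, 180°]: -313.78° + 360° = 46.22°.
Positive ⇒ the second point lies to the east; separation 46.22°.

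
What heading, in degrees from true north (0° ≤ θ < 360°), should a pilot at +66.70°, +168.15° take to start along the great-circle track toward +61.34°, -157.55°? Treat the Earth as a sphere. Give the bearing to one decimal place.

Δλ = -157.55 − 168.15 = -325.70°; wrapped into (−180°, 180°]: 34.30°.
θ = atan2( sin Δλ · cos φ₂ , cos φ₁ · sin φ₂ − sin φ₁ · cos φ₂ · cos Δλ )
  = atan2(0.27027, -0.01681) = 93.559° → normalised to [0°, 360°): 93.559°.

93.6°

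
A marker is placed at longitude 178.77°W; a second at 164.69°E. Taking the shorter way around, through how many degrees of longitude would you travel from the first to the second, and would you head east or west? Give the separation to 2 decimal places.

Raw difference: 164.69 − -178.77 = 343.46°.
Normalise into (−180°, 180°]: 343.46° − 360° = -16.54°.
Negative ⇒ the second point lies to the west; separation 16.54°.

16.54° west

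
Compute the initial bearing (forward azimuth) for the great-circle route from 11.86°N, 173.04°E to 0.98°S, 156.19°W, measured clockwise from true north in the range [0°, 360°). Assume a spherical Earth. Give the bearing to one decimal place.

Δλ = -156.19 − 173.04 = -329.23°; wrapped into (−180°, 180°]: 30.77°.
θ = atan2( sin Δλ · cos φ₂ , cos φ₁ · sin φ₂ − sin φ₁ · cos φ₂ · cos Δλ )
  = atan2(0.51152, -0.19330) = 110.701° → normalised to [0°, 360°): 110.701°.

110.7°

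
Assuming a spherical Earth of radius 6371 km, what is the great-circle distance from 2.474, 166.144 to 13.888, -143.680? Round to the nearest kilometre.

5653 km

Δλ = -143.680 − 166.144 = -309.824°; wrapped into (−180°, 180°]: 50.176°.
Δφ = 13.888 − 2.474 = 11.414°.
a = sin²(Δφ/2) + cos φ₁ · cos φ₂ · sin²(Δλ/2) = 0.184254.
c = 2·atan2(√a, √(1−a)) = 0.88732 rad → d = 6371·c ≈ 5653.13 km.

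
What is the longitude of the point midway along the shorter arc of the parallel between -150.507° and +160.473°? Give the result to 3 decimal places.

-175.017°

Signed shortest Δλ from -150.507° to +160.473° is -49.020°.
Midpoint longitude = -150.507° + (-49.020°)/2 = -150.507° − 24.510° = -175.017°.
(The naïve average (-150.507 + +160.473)/2 = 4.983° is on the wrong side of the globe.)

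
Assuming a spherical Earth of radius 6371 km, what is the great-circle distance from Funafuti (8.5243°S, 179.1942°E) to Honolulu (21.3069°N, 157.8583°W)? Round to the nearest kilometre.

Δλ = -157.8583 − 179.1942 = -337.0525°; wrapped into (−180°, 180°]: 22.9475°.
Δφ = 21.3069 − -8.5243 = 29.8312°.
a = sin²(Δφ/2) + cos φ₁ · cos φ₂ · sin²(Δλ/2) = 0.102710.
c = 2·atan2(√a, √(1−a)) = 0.65248 rad → d = 6371·c ≈ 4156.95 km.

4157 km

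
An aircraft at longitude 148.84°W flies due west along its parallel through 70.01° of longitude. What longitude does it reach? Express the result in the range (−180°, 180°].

Start at -148.84°; shift −70.01° → -218.85°.
-218.85° lies outside (−180°, 180°]; add 360° → +141.15°.

141.15°E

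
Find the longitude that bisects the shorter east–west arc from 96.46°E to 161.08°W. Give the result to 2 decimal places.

Signed shortest Δλ from +96.46° to -161.08° is +102.46°.
Midpoint longitude = +96.46° + (+102.46°)/2 = +96.46° + 51.23° = +147.69°.
(The naïve average (+96.46 + -161.08)/2 = -32.31° is on the wrong side of the globe.)

147.69°E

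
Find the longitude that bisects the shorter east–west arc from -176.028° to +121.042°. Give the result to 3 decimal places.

+152.507°

Signed shortest Δλ from -176.028° to +121.042° is -62.930°.
Midpoint longitude = -176.028° + (-62.930°)/2 = -176.028° − 31.465° = -207.493°.
Normalise into (−180°, 180°]: +152.507°.
(The naïve average (-176.028 + +121.042)/2 = -27.493° is on the wrong side of the globe.)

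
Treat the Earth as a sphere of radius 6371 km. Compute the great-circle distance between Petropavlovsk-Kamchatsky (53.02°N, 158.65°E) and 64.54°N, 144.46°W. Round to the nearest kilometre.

Δλ = -144.46 − 158.65 = -303.11°; wrapped into (−180°, 180°]: 56.89°.
Δφ = 64.54 − 53.02 = 11.52°.
a = sin²(Δφ/2) + cos φ₁ · cos φ₂ · sin²(Δλ/2) = 0.068740.
c = 2·atan2(√a, √(1−a)) = 0.53057 rad → d = 6371·c ≈ 3380.25 km.

3380 km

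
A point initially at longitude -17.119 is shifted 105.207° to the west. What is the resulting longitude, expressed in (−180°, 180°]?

Start at -17.119°; shift −105.207° → -122.326°.
-122.326° already lies in (−180°, 180°].

-122.326°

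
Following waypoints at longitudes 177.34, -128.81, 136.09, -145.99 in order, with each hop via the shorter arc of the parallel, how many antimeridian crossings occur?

Leg 1: +177.34° → -128.81°, shortest Δλ = 53.85° (east) — crosses 180°.
Leg 2: -128.81° → +136.09°, shortest Δλ = -95.1° (west) — crosses 180°.
Leg 3: +136.09° → -145.99°, shortest Δλ = 77.92° (east) — crosses 180°.
Total crossings: 3.

3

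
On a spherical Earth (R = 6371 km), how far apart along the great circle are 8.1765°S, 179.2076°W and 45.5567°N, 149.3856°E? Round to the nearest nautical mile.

Δλ = 149.3856 − -179.2076 = 328.5932°; wrapped into (−180°, 180°]: -31.4068°.
Δφ = 45.5567 − -8.1765 = 53.7332°.
a = sin²(Δφ/2) + cos φ₁ · cos φ₂ · sin²(Δλ/2) = 0.254999.
c = 2·atan2(√a, √(1−a)) = 1.05870 rad → d = 6371·c ≈ 6745.01 km ≈ 3642.01 nmi.

3642 nmi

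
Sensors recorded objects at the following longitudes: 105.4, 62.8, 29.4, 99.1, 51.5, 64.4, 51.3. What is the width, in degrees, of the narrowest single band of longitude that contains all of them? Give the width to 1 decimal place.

Sort the longitudes: +29.4°, +51.3°, +51.5°, +62.8°, +64.4°, +99.1°, +105.4°.
Eastward gaps between consecutive values (wrapping around): 21.9°, 0.2°, 11.3°, 1.6°, 34.7°, 6.3°, 284.0°.
Largest gap = 284.0° ⇒ minimal covering band is its complement: 360° − 284.0° = 76.0°.
Band runs from +29.4° eastward to +105.4°.

76.0°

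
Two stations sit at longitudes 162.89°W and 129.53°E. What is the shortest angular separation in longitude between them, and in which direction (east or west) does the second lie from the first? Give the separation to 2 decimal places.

67.58° west

Raw difference: 129.53 − -162.89 = 292.42°.
Normalise into (−180°, 180°]: 292.42° − 360° = -67.58°.
Negative ⇒ the second point lies to the west; separation 67.58°.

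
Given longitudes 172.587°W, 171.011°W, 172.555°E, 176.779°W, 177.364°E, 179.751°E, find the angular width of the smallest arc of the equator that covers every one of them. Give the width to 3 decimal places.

16.434°

Sort the longitudes: -176.779°, -172.587°, -171.011°, +172.555°, +177.364°, +179.751°.
Eastward gaps between consecutive values (wrapping around): 4.192°, 1.576°, 343.566°, 4.809°, 2.387°, 3.470°.
Largest gap = 343.566° ⇒ minimal covering band is its complement: 360° − 343.566° = 16.434°.
Band runs from +172.555° eastward to -171.011°, crossing the antimeridian.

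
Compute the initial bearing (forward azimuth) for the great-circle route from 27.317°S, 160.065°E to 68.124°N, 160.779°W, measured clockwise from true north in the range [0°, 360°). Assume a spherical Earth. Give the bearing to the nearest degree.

14°

Δλ = -160.779 − 160.065 = -320.844°; wrapped into (−180°, 180°]: 39.156°.
θ = atan2( sin Δλ · cos φ₂ , cos φ₁ · sin φ₂ − sin φ₁ · cos φ₂ · cos Δλ )
  = atan2(0.23527, 0.95709) = 13.811° → normalised to [0°, 360°): 13.811°.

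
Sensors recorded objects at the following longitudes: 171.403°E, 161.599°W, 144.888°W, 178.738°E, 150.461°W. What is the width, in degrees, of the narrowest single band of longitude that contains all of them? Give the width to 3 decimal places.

43.709°

Sort the longitudes: -161.599°, -150.461°, -144.888°, +171.403°, +178.738°.
Eastward gaps between consecutive values (wrapping around): 11.138°, 5.573°, 316.291°, 7.335°, 19.663°.
Largest gap = 316.291° ⇒ minimal covering band is its complement: 360° − 316.291° = 43.709°.
Band runs from +171.403° eastward to -144.888°, crossing the antimeridian.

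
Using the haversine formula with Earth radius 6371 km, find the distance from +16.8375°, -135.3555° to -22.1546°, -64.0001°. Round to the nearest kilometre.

8892 km

Δλ = -64.0001 − -135.3555 = 71.3554°.
Δφ = -22.1546 − 16.8375 = -38.9921°.
a = sin²(Δφ/2) + cos φ₁ · cos φ₂ · sin²(Δλ/2) = 0.412916.
c = 2·atan2(√a, √(1−a)) = 1.39574 rad → d = 6371·c ≈ 8892.23 km.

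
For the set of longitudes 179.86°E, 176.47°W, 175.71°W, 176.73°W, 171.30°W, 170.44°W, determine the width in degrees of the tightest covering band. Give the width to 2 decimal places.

Sort the longitudes: -176.73°, -176.47°, -175.71°, -171.30°, -170.44°, +179.86°.
Eastward gaps between consecutive values (wrapping around): 0.26°, 0.76°, 4.41°, 0.86°, 350.30°, 3.41°.
Largest gap = 350.30° ⇒ minimal covering band is its complement: 360° − 350.30° = 9.70°.
Band runs from +179.86° eastward to -170.44°, crossing the antimeridian.

9.70°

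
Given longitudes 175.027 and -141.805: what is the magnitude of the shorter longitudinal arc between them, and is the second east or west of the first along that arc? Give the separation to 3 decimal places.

43.168° east

Raw difference: -141.805 − 175.027 = -316.832°.
Normalise into (−180°, 180°]: -316.832° + 360° = 43.168°.
Positive ⇒ the second point lies to the east; separation 43.168°.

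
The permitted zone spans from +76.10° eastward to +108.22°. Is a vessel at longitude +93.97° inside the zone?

Yes

Band width going east from +76.10° to +108.22°: ((108.22 − 76.10) mod 360) = 32.12°.
Offset of +93.97° east of the west edge: ((93.97 − 76.10) mod 360) = 17.87°.
17.87° ≤ 32.12° ⇒ inside.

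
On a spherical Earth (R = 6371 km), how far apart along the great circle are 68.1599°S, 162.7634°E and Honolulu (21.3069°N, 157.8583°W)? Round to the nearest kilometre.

Δλ = -157.8583 − 162.7634 = -320.6217°; wrapped into (−180°, 180°]: 39.3783°.
Δφ = 21.3069 − -68.1599 = 89.4668°.
a = sin²(Δφ/2) + cos φ₁ · cos φ₂ · sin²(Δλ/2) = 0.534689.
c = 2·atan2(√a, √(1−a)) = 1.64023 rad → d = 6371·c ≈ 10449.91 km.

10450 km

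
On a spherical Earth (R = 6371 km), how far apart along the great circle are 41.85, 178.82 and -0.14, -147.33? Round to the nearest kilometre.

5771 km

Δλ = -147.33 − 178.82 = -326.15°; wrapped into (−180°, 180°]: 33.85°.
Δφ = -0.14 − 41.85 = -41.99°.
a = sin²(Δφ/2) + cos φ₁ · cos φ₂ · sin²(Δλ/2) = 0.191499.
c = 2·atan2(√a, √(1−a)) = 0.90587 rad → d = 6371·c ≈ 5771.30 km.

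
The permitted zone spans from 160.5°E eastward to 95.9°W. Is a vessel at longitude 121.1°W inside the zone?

Yes

Band width going east from +160.5° to -95.9°: ((-95.9 − 160.5) mod 360) = 103.6°.
Offset of -121.1° east of the west edge: ((-121.1 − 160.5) mod 360) = 78.4°.
78.4° ≤ 103.6° ⇒ inside.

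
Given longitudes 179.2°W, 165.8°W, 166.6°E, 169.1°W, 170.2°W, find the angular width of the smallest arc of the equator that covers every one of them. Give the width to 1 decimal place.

Sort the longitudes: -179.2°, -170.2°, -169.1°, -165.8°, +166.6°.
Eastward gaps between consecutive values (wrapping around): 9.0°, 1.1°, 3.3°, 332.4°, 14.2°.
Largest gap = 332.4° ⇒ minimal covering band is its complement: 360° − 332.4° = 27.6°.
Band runs from +166.6° eastward to -165.8°, crossing the antimeridian.

27.6°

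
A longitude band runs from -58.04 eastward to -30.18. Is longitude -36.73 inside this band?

Band width going east from -58.04° to -30.18°: ((-30.18 − -58.04) mod 360) = 27.86°.
Offset of -36.73° east of the west edge: ((-36.73 − -58.04) mod 360) = 21.31°.
21.31° ≤ 27.86° ⇒ inside.

Yes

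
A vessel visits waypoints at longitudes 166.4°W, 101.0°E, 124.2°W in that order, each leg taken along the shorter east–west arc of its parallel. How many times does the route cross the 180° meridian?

Leg 1: -166.4° → +101.0°, shortest Δλ = -92.6° (west) — crosses 180°.
Leg 2: +101.0° → -124.2°, shortest Δλ = 134.8° (east) — crosses 180°.
Total crossings: 2.

2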